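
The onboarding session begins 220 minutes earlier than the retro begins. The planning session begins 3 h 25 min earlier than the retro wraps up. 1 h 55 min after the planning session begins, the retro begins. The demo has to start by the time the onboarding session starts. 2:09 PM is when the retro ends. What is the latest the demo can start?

8:59 AM

The planning session starts at 2:09 PM − 205 min = 10:44 AM.
The retro starts at 10:44 AM + 115 min = 12:39 PM.
The onboarding session starts at 12:39 PM − 220 min = 8:59 AM.
The demo is bounded by the onboarding session, so the latest it can start is 8:59 AM.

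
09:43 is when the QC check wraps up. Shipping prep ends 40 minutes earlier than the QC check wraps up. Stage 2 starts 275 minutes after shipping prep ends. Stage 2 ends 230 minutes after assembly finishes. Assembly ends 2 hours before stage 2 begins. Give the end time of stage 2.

15:28

Shipping prep ends at 09:43 − 40 min = 09:03.
Stage 2 starts at 09:03 + 275 min = 13:38.
Assembly ends at 13:38 − 120 min = 11:38.
Stage 2 ends at 11:38 + 230 min = 15:28.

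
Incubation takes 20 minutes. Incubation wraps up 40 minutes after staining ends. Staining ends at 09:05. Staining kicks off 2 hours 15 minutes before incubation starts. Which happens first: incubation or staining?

Incubation ends at 09:05 + 40 min = 09:45.
Incubation starts at 09:45 − 20 min = 09:25.
Staining starts at 09:25 − 135 min = 07:10.
Incubation starts at 09:25 and staining starts at 07:10, so staining is first.

staining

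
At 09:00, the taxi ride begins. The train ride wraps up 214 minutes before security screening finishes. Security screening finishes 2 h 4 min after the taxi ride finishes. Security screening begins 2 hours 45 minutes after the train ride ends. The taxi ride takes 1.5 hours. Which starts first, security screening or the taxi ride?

the taxi ride

The taxi ride ends at 09:00 + 90 min = 10:30.
Security screening ends at 10:30 + 124 min = 12:34.
The train ride ends at 12:34 − 214 min = 09:00.
Security screening starts at 09:00 + 165 min = 11:45.
Security screening starts at 11:45 and the taxi ride starts at 09:00, so the taxi ride is first.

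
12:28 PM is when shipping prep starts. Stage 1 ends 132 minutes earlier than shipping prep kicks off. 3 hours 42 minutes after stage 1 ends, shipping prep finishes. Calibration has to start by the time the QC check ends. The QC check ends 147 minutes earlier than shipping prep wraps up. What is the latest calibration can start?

11:31 AM

Stage 1 ends at 12:28 PM − 132 min = 10:16 AM.
Shipping prep ends at 10:16 AM + 222 min = 1:58 PM.
The QC check ends at 1:58 PM − 147 min = 11:31 AM.
Calibration is bounded by the QC check, so the latest it can start is 11:31 AM.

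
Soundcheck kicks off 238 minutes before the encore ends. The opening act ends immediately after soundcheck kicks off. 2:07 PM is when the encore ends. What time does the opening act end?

10:09 AM

Soundcheck starts at 2:07 PM − 238 min = 10:09 AM.
So the opening act ends at 10:09 AM.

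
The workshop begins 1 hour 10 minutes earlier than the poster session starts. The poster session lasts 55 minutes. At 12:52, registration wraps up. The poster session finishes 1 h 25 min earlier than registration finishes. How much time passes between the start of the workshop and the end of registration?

The poster session ends at 12:52 − 85 min = 11:27.
The poster session starts at 11:27 − 55 min = 10:32.
The workshop starts at 10:32 − 70 min = 09:22.
From 09:22 to 12:52 is 3 h 30 min.

3 h 30 min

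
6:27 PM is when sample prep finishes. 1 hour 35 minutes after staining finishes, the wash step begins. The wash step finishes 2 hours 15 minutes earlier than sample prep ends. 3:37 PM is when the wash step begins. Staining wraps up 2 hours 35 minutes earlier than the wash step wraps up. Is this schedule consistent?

The wash step ends at 6:27 PM − 135 min = 4:12 PM.
Staining ends at 4:12 PM − 155 min = 1:37 PM.
The wash step starts at 1:37 PM + 95 min = 3:12 PM.
But the wash step is also said to start at 3:37 PM — a 25-minute conflict.

No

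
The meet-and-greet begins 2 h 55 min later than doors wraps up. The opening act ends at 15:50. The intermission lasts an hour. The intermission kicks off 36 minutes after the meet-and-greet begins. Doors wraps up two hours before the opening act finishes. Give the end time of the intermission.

18:21

Doors ends at 15:50 − 120 min = 13:50.
The meet-and-greet starts at 13:50 + 175 min = 16:45.
The intermission starts at 16:45 + 36 min = 17:21.
The intermission ends at 17:21 + 60 min = 18:21.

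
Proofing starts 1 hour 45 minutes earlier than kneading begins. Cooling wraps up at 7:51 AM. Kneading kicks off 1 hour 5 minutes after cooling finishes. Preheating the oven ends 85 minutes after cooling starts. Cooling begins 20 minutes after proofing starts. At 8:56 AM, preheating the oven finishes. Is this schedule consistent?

Yes

Kneading starts at 7:51 AM + 65 min = 8:56 AM.
Proofing starts at 8:56 AM − 105 min = 7:11 AM.
Cooling starts at 7:11 AM + 20 min = 7:31 AM.
Preheating the oven ends at 7:31 AM + 85 min = 8:56 AM.
That matches the stated 8:56 AM, so the schedule is consistent.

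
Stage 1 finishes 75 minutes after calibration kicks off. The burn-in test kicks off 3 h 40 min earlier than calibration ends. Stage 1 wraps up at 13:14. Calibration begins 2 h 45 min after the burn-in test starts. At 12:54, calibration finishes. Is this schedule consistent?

Yes

The burn-in test starts at 12:54 − 220 min = 09:14.
Calibration starts at 09:14 + 165 min = 11:59.
Stage 1 ends at 11:59 + 75 min = 13:14.
That matches the stated 13:14, so the schedule is consistent.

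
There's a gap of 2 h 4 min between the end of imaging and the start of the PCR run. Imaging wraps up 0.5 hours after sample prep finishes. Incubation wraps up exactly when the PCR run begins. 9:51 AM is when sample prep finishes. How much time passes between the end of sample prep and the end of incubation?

2 hours 34 minutes

Imaging ends at 9:51 AM + 30 min = 10:21 AM.
The PCR run starts at 10:21 AM + 124 min = 12:25 PM.
So incubation ends at 12:25 PM.
From 9:51 AM to 12:25 PM is 2 hours 34 minutes.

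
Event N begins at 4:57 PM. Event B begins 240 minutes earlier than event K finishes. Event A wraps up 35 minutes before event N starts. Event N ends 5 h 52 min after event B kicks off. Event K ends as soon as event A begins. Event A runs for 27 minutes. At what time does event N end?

Event A ends at 4:57 PM − 35 min = 4:22 PM.
Event A starts at 4:22 PM − 27 min = 3:55 PM.
So event K ends at 3:55 PM.
Event B starts at 3:55 PM − 240 min = 11:55 AM.
Event N ends at 11:55 AM + 352 min = 5:47 PM.

5:47 PM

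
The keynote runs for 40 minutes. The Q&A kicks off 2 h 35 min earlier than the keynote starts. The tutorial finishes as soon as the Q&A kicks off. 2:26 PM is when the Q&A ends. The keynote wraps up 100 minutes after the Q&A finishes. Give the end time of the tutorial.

12:51 PM

The keynote ends at 2:26 PM + 100 min = 4:06 PM.
The keynote starts at 4:06 PM − 40 min = 3:26 PM.
The Q&A starts at 3:26 PM − 155 min = 12:51 PM.
So the tutorial ends at 12:51 PM.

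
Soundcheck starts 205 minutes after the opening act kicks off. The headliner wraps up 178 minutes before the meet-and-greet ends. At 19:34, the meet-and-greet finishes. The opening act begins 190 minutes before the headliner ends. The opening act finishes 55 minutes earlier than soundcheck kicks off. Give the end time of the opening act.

15:56

The headliner ends at 19:34 − 178 min = 16:36.
The opening act starts at 16:36 − 190 min = 13:26.
Soundcheck starts at 13:26 + 205 min = 16:51.
The opening act ends at 16:51 − 55 min = 15:56.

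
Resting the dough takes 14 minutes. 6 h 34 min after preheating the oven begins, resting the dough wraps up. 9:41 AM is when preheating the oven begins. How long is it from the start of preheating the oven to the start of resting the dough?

Resting the dough ends at 9:41 AM + 394 min = 4:15 PM.
Resting the dough starts at 4:15 PM − 14 min = 4:01 PM.
From 9:41 AM to 4:01 PM is 6 h 20 min.

6 h 20 min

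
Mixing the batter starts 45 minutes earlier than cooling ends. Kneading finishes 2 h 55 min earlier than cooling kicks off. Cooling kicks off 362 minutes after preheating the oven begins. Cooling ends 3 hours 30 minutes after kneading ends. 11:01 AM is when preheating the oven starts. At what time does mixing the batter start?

Cooling starts at 11:01 AM + 362 min = 5:03 PM.
Kneading ends at 5:03 PM − 175 min = 2:08 PM.
Cooling ends at 2:08 PM + 210 min = 5:38 PM.
Mixing the batter starts at 5:38 PM − 45 min = 4:53 PM.

4:53 PM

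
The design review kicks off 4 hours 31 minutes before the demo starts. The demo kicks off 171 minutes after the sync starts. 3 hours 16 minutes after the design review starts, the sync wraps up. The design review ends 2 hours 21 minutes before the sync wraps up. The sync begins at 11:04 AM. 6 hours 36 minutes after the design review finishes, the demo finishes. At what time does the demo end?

The demo starts at 11:04 AM + 171 min = 1:55 PM.
The design review starts at 1:55 PM − 271 min = 9:24 AM.
The sync ends at 9:24 AM + 196 min = 12:40 PM.
The design review ends at 12:40 PM − 141 min = 10:19 AM.
The demo ends at 10:19 AM + 396 min = 4:55 PM.

4:55 PM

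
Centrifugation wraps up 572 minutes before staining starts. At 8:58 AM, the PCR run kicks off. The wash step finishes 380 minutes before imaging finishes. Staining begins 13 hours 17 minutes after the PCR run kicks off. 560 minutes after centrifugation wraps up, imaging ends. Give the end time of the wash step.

Staining starts at 8:58 AM + 797 min = 10:15 PM.
Centrifugation ends at 10:15 PM − 572 min = 12:43 PM.
Imaging ends at 12:43 PM + 560 min = 10:03 PM.
The wash step ends at 10:03 PM − 380 min = 3:43 PM.

3:43 PM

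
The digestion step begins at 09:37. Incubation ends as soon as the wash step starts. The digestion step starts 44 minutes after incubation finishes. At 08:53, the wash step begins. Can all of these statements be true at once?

Yes

Incubation ends at 08:53.
The digestion step starts at 08:53 + 44 min = 09:37.
That matches the stated 09:37, so the schedule is consistent.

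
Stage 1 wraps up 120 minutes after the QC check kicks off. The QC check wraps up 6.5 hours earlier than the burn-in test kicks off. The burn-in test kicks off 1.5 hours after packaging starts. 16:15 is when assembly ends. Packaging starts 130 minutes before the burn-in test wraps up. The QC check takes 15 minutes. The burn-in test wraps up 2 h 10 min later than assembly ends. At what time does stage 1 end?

The burn-in test ends at 16:15 + 130 min = 18:25.
Packaging starts at 18:25 − 130 min = 16:15.
The burn-in test starts at 16:15 + 90 min = 17:45.
The QC check ends at 17:45 − 390 min = 11:15.
The QC check starts at 11:15 − 15 min = 11:00.
Stage 1 ends at 11:00 + 120 min = 13:00.

13:00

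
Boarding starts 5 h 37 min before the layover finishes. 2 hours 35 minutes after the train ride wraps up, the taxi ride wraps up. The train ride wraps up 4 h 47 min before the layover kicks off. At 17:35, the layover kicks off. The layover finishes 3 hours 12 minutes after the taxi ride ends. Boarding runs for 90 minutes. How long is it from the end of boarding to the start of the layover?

The train ride ends at 17:35 − 287 min = 12:48.
The taxi ride ends at 12:48 + 155 min = 15:23.
The layover ends at 15:23 + 192 min = 18:35.
Boarding starts at 18:35 − 337 min = 12:58.
Boarding ends at 12:58 + 90 min = 14:28.
From 14:28 to 17:35 is 187 minutes.

187 minutes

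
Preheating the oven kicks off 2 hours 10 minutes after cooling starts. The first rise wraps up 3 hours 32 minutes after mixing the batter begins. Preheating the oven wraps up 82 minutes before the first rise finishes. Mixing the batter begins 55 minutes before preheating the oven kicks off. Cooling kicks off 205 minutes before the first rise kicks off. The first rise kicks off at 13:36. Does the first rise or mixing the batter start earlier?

mixing the batter

Cooling starts at 13:36 − 205 min = 10:11.
Preheating the oven starts at 10:11 + 130 min = 12:21.
Mixing the batter starts at 12:21 − 55 min = 11:26.
The first rise starts at 13:36 and mixing the batter starts at 11:26, so mixing the batter is first.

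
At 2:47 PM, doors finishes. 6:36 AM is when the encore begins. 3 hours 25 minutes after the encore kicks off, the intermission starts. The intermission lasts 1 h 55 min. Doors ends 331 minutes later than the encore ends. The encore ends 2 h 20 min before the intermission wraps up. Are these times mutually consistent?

No

The intermission starts at 6:36 AM + 205 min = 10:01 AM.
The intermission ends at 10:01 AM + 115 min = 11:56 AM.
The encore ends at 11:56 AM − 140 min = 9:36 AM.
Doors ends at 9:36 AM + 331 min = 3:07 PM.
But doors is also said to end at 2:47 PM — a 20-minute conflict.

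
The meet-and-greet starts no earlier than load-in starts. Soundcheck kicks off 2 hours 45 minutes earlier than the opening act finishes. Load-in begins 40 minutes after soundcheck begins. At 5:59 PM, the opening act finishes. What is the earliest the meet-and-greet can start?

3:54 PM

Soundcheck starts at 5:59 PM − 165 min = 3:14 PM.
Load-in starts at 3:14 PM + 40 min = 3:54 PM.
The meet-and-greet is bounded by load-in, so the earliest it can start is 3:54 PM.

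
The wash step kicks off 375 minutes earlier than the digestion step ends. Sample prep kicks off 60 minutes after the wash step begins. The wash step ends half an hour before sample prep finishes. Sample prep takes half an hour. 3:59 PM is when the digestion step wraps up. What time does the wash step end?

10:44 AM

The wash step starts at 3:59 PM − 375 min = 9:44 AM.
Sample prep starts at 9:44 AM + 60 min = 10:44 AM.
Sample prep ends at 10:44 AM + 30 min = 11:14 AM.
The wash step ends at 11:14 AM − 30 min = 10:44 AM.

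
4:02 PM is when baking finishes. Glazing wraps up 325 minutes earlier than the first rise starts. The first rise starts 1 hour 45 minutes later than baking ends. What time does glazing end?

12:22 PM

The first rise starts at 4:02 PM + 105 min = 5:47 PM.
Glazing ends at 5:47 PM − 325 min = 12:22 PM.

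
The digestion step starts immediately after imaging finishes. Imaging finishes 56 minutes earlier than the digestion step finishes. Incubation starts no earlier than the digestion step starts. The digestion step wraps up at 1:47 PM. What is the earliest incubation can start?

Imaging ends at 1:47 PM − 56 min = 12:51 PM.
So the digestion step starts at 12:51 PM.
Incubation is bounded by the digestion step, so the earliest it can start is 12:51 PM.

12:51 PM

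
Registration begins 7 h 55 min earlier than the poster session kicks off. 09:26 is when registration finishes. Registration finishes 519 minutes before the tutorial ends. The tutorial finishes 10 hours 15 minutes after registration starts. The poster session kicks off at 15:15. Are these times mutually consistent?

No

Registration starts at 15:15 − 475 min = 07:20.
The tutorial ends at 07:20 + 615 min = 17:35.
Registration ends at 17:35 − 519 min = 08:56.
But registration is also said to end at 09:26 — a 30-minute conflict.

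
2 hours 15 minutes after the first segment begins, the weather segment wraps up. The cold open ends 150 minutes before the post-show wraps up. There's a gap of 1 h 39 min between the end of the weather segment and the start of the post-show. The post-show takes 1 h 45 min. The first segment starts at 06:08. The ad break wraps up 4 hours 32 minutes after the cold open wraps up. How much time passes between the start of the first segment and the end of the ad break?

The weather segment ends at 06:08 + 135 min = 08:23.
The post-show starts at 08:23 + 99 min = 10:02.
The post-show ends at 10:02 + 105 min = 11:47.
The cold open ends at 11:47 − 150 min = 09:17.
The ad break ends at 09:17 + 272 min = 13:49.
From 06:08 to 13:49 is 461 minutes.

461 minutes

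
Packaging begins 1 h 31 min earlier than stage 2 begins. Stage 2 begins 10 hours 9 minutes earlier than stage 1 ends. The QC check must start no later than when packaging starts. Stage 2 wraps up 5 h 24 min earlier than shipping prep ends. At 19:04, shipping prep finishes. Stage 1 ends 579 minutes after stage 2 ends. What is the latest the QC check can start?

Stage 2 ends at 19:04 − 324 min = 13:40.
Stage 1 ends at 13:40 + 579 min = 23:19.
Stage 2 starts at 23:19 − 609 min = 13:10.
Packaging starts at 13:10 − 91 min = 11:39.
The QC check is bounded by packaging, so the latest it can start is 11:39.

11:39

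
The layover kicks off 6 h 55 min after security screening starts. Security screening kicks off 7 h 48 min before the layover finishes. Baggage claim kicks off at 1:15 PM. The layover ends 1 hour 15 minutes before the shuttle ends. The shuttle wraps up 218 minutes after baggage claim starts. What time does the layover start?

2:45 PM

The shuttle ends at 1:15 PM + 218 min = 4:53 PM.
The layover ends at 4:53 PM − 75 min = 3:38 PM.
Security screening starts at 3:38 PM − 468 min = 7:50 AM.
The layover starts at 7:50 AM + 415 min = 2:45 PM.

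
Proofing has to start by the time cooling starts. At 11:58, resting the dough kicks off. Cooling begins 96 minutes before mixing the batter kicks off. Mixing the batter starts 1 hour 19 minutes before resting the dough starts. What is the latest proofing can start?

09:03

Mixing the batter starts at 11:58 − 79 min = 10:39.
Cooling starts at 10:39 − 96 min = 09:03.
Proofing is bounded by cooling, so the latest it can start is 09:03.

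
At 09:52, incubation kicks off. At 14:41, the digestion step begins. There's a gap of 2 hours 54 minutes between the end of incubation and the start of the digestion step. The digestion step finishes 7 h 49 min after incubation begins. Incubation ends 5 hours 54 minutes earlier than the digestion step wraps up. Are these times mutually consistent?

Yes

The digestion step ends at 09:52 + 469 min = 17:41.
Incubation ends at 17:41 − 354 min = 11:47.
The digestion step starts at 11:47 + 174 min = 14:41.
That matches the stated 14:41, so the schedule is consistent.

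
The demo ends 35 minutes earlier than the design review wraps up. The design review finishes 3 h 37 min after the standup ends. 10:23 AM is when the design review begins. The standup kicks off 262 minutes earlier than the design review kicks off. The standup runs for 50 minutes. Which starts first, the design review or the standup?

the standup

The standup starts at 10:23 AM − 262 min = 6:01 AM.
The design review starts at 10:23 AM and the standup starts at 6:01 AM, so the standup is first.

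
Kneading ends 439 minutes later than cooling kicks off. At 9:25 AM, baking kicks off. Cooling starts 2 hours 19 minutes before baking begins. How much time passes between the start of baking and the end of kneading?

300 minutes

Cooling starts at 9:25 AM − 139 min = 7:06 AM.
Kneading ends at 7:06 AM + 439 min = 2:25 PM.
From 9:25 AM to 2:25 PM is 300 minutes.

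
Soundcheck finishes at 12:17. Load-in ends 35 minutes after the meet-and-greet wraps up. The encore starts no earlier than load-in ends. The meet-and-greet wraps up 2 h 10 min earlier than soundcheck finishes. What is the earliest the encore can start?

10:42

The meet-and-greet ends at 12:17 − 130 min = 10:07.
Load-in ends at 10:07 + 35 min = 10:42.
The encore is bounded by load-in, so the earliest it can start is 10:42.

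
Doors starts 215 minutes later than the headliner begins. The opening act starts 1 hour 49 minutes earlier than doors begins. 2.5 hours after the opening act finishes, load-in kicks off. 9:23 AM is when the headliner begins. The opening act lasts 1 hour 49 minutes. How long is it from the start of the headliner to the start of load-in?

Doors starts at 9:23 AM + 215 min = 12:58 PM.
The opening act starts at 12:58 PM − 109 min = 11:09 AM.
The opening act ends at 11:09 AM + 109 min = 12:58 PM.
Load-in starts at 12:58 PM + 150 min = 3:28 PM.
From 9:23 AM to 3:28 PM is 365 minutes.

365 minutes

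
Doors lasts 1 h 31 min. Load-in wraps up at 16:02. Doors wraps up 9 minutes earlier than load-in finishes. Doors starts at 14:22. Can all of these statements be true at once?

Yes

Doors ends at 16:02 − 9 min = 15:53.
Doors starts at 15:53 − 91 min = 14:22.
That matches the stated 14:22, so the schedule is consistent.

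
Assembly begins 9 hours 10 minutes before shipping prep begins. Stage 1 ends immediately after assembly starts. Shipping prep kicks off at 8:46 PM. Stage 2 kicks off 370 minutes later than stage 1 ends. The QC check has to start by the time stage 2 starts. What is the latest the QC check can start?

Assembly starts at 8:46 PM − 550 min = 11:36 AM.
So stage 1 ends at 11:36 AM.
Stage 2 starts at 11:36 AM + 370 min = 5:46 PM.
The QC check is bounded by stage 2, so the latest it can start is 5:46 PM.

5:46 PM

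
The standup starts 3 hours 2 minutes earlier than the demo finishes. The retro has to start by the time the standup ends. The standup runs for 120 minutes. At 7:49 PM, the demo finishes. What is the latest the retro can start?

The standup starts at 7:49 PM − 182 min = 4:47 PM.
The standup ends at 4:47 PM + 120 min = 6:47 PM.
The retro is bounded by the standup, so the latest it can start is 6:47 PM.

6:47 PM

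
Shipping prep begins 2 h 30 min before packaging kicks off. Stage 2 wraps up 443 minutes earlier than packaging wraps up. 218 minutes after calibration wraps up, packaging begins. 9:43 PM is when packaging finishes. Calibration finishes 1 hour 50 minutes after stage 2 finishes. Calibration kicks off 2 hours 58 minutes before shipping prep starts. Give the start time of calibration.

Stage 2 ends at 9:43 PM − 443 min = 2:20 PM.
Calibration ends at 2:20 PM + 110 min = 4:10 PM.
Packaging starts at 4:10 PM + 218 min = 7:48 PM.
Shipping prep starts at 7:48 PM − 150 min = 5:18 PM.
Calibration starts at 5:18 PM − 178 min = 2:20 PM.

2:20 PM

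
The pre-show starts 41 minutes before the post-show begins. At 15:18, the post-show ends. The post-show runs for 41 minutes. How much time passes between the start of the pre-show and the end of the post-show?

1 h 22 min

The post-show starts at 15:18 − 41 min = 14:37.
The pre-show starts at 14:37 − 41 min = 13:56.
From 13:56 to 15:18 is 1 h 22 min.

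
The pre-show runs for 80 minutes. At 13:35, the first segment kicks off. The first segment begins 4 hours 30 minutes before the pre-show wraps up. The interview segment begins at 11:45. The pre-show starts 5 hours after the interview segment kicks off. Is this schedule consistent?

Yes

The pre-show starts at 11:45 + 300 min = 16:45.
The pre-show ends at 16:45 + 80 min = 18:05.
The first segment starts at 18:05 − 270 min = 13:35.
That matches the stated 13:35, so the schedule is consistent.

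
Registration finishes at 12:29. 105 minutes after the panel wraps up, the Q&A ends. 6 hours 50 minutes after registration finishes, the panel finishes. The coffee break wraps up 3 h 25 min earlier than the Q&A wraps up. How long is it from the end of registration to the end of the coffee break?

5 h 10 min

The panel ends at 12:29 + 410 min = 19:19.
The Q&A ends at 19:19 + 105 min = 21:04.
The coffee break ends at 21:04 − 205 min = 17:39.
From 12:29 to 17:39 is 5 h 10 min.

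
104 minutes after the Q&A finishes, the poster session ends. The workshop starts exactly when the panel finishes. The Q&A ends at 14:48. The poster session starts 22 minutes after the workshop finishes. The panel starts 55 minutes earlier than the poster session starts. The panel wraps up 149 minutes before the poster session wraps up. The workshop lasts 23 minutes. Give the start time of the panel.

The poster session ends at 14:48 + 104 min = 16:32.
The panel ends at 16:32 − 149 min = 14:03.
So the workshop starts at 14:03.
The workshop ends at 14:03 + 23 min = 14:26.
The poster session starts at 14:26 + 22 min = 14:48.
The panel starts at 14:48 − 55 min = 13:53.

13:53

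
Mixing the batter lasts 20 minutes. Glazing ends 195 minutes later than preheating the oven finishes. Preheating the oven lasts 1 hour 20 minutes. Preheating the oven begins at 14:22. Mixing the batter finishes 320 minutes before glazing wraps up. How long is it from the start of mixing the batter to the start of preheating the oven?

1 h 5 min

Preheating the oven ends at 14:22 + 80 min = 15:42.
Glazing ends at 15:42 + 195 min = 18:57.
Mixing the batter ends at 18:57 − 320 min = 13:37.
Mixing the batter starts at 13:37 − 20 min = 13:17.
From 13:17 to 14:22 is 1 h 5 min.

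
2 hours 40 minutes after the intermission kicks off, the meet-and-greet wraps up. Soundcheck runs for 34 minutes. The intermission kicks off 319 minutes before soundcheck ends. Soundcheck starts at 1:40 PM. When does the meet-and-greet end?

11:35 AM

Soundcheck ends at 1:40 PM + 34 min = 2:14 PM.
The intermission starts at 2:14 PM − 319 min = 8:55 AM.
The meet-and-greet ends at 8:55 AM + 160 min = 11:35 AM.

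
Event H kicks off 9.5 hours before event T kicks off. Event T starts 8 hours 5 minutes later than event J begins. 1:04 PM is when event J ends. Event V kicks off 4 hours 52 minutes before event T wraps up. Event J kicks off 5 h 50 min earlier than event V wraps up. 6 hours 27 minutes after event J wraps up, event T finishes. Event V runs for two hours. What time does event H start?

Event T ends at 1:04 PM + 387 min = 7:31 PM.
Event V starts at 7:31 PM − 292 min = 2:39 PM.
Event V ends at 2:39 PM + 120 min = 4:39 PM.
Event J starts at 4:39 PM − 350 min = 10:49 AM.
Event T starts at 10:49 AM + 485 min = 6:54 PM.
Event H starts at 6:54 PM − 570 min = 9:24 AM.

9:24 AM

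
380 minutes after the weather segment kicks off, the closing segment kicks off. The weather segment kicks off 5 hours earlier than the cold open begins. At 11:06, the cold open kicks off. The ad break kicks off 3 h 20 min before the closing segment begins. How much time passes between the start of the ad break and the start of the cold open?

2 hours

The weather segment starts at 11:06 − 300 min = 06:06.
The closing segment starts at 06:06 + 380 min = 12:26.
The ad break starts at 12:26 − 200 min = 09:06.
From 09:06 to 11:06 is 2 hours.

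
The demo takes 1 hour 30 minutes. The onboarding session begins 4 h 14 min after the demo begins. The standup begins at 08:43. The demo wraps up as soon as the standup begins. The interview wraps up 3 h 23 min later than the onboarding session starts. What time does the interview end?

14:50

The demo ends at 08:43.
The demo starts at 08:43 − 90 min = 07:13.
The onboarding session starts at 07:13 + 254 min = 11:27.
The interview ends at 11:27 + 203 min = 14:50.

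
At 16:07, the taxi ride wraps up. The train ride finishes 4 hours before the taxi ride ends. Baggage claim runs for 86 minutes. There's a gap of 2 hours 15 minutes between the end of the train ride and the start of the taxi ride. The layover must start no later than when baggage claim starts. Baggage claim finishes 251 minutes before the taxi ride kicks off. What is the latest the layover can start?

The train ride ends at 16:07 − 240 min = 12:07.
The taxi ride starts at 12:07 + 135 min = 14:22.
Baggage claim ends at 14:22 − 251 min = 10:11.
Baggage claim starts at 10:11 − 86 min = 08:45.
The layover is bounded by baggage claim, so the latest it can start is 08:45.

08:45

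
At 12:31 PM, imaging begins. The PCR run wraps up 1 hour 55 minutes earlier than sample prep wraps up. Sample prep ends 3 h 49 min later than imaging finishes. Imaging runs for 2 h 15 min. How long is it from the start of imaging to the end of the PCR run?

4 hours 9 minutes

Imaging ends at 12:31 PM + 135 min = 2:46 PM.
Sample prep ends at 2:46 PM + 229 min = 6:35 PM.
The PCR run ends at 6:35 PM − 115 min = 4:40 PM.
From 12:31 PM to 4:40 PM is 4 hours 9 minutes.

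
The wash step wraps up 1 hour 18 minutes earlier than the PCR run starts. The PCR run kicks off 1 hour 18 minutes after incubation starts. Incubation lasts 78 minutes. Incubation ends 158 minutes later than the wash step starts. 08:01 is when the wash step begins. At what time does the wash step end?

09:21

Incubation ends at 08:01 + 158 min = 10:39.
Incubation starts at 10:39 − 78 min = 09:21.
The PCR run starts at 09:21 + 78 min = 10:39.
The wash step ends at 10:39 − 78 min = 09:21.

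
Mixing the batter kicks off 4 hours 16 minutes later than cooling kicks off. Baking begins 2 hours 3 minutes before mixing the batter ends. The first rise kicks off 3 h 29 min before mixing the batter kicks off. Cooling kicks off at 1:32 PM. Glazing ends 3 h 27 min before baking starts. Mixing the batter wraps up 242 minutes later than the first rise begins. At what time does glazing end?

Mixing the batter starts at 1:32 PM + 256 min = 5:48 PM.
The first rise starts at 5:48 PM − 209 min = 2:19 PM.
Mixing the batter ends at 2:19 PM + 242 min = 6:21 PM.
Baking starts at 6:21 PM − 123 min = 4:18 PM.
Glazing ends at 4:18 PM − 207 min = 12:51 PM.

12:51 PM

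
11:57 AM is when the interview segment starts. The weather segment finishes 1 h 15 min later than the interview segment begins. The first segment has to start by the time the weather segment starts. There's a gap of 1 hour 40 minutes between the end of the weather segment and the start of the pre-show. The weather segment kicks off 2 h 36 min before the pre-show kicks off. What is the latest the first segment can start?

The weather segment ends at 11:57 AM + 75 min = 1:12 PM.
The pre-show starts at 1:12 PM + 100 min = 2:52 PM.
The weather segment starts at 2:52 PM − 156 min = 12:16 PM.
The first segment is bounded by the weather segment, so the latest it can start is 12:16 PM.

12:16 PM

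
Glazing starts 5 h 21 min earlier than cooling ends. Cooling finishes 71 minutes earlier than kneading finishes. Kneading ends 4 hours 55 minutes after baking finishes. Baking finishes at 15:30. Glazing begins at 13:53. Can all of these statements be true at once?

Kneading ends at 15:30 + 295 min = 20:25.
Cooling ends at 20:25 − 71 min = 19:14.
Glazing starts at 19:14 − 321 min = 13:53.
That matches the stated 13:53, so the schedule is consistent.

Yes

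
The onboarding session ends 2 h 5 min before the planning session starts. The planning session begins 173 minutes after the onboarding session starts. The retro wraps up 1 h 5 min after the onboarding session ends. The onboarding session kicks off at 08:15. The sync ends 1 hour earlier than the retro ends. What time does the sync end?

09:08

The planning session starts at 08:15 + 173 min = 11:08.
The onboarding session ends at 11:08 − 125 min = 09:03.
The retro ends at 09:03 + 65 min = 10:08.
The sync ends at 10:08 − 60 min = 09:08.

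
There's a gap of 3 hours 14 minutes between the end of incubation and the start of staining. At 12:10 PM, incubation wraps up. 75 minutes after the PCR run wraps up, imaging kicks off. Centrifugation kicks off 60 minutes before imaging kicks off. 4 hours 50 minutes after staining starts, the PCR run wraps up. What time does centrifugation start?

Staining starts at 12:10 PM + 194 min = 3:24 PM.
The PCR run ends at 3:24 PM + 290 min = 8:14 PM.
Imaging starts at 8:14 PM + 75 min = 9:29 PM.
Centrifugation starts at 9:29 PM − 60 min = 8:29 PM.

8:29 PM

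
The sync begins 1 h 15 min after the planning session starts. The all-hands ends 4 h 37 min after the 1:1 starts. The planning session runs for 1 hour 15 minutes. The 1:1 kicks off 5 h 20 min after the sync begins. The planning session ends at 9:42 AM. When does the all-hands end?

The planning session starts at 9:42 AM − 75 min = 8:27 AM.
The sync starts at 8:27 AM + 75 min = 9:42 AM.
The 1:1 starts at 9:42 AM + 320 min = 3:02 PM.
The all-hands ends at 3:02 PM + 277 min = 7:39 PM.

7:39 PM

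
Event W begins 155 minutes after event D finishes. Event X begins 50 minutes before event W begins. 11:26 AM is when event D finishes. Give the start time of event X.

Event W starts at 11:26 AM + 155 min = 2:01 PM.
Event X starts at 2:01 PM − 50 min = 1:11 PM.

1:11 PM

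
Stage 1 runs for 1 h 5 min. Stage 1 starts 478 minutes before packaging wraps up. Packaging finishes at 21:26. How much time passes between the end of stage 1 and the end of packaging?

Stage 1 starts at 21:26 − 478 min = 13:28.
Stage 1 ends at 13:28 + 65 min = 14:33.
From 14:33 to 21:26 is 413 minutes.

413 minutes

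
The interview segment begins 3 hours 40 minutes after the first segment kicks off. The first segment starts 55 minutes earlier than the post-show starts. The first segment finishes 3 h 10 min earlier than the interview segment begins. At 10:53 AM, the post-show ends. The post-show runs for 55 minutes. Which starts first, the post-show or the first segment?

The post-show starts at 10:53 AM − 55 min = 9:58 AM.
The first segment starts at 9:58 AM − 55 min = 9:03 AM.
The post-show starts at 9:58 AM and the first segment starts at 9:03 AM, so the first segment is first.

the first segment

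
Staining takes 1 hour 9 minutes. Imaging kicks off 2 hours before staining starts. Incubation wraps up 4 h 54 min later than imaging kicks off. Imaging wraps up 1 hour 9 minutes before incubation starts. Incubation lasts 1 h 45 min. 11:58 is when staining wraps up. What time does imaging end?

Staining starts at 11:58 − 69 min = 10:49.
Imaging starts at 10:49 − 120 min = 08:49.
Incubation ends at 08:49 + 294 min = 13:43.
Incubation starts at 13:43 − 105 min = 11:58.
Imaging ends at 11:58 − 69 min = 10:49.

10:49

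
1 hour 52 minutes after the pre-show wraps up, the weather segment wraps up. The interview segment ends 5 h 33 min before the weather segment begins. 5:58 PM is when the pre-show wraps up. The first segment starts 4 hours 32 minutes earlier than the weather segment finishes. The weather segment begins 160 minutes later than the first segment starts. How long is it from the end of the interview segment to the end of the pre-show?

333 minutes

The weather segment ends at 5:58 PM + 112 min = 7:50 PM.
The first segment starts at 7:50 PM − 272 min = 3:18 PM.
The weather segment starts at 3:18 PM + 160 min = 5:58 PM.
The interview segment ends at 5:58 PM − 333 min = 12:25 PM.
From 12:25 PM to 5:58 PM is 333 minutes.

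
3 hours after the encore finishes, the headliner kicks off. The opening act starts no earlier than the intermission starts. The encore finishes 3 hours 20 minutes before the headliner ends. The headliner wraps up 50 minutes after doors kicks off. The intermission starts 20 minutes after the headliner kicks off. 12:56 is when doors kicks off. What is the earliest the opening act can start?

The headliner ends at 12:56 + 50 min = 13:46.
The encore ends at 13:46 − 200 min = 10:26.
The headliner starts at 10:26 + 180 min = 13:26.
The intermission starts at 13:26 + 20 min = 13:46.
The opening act is bounded by the intermission, so the earliest it can start is 13:46.

13:46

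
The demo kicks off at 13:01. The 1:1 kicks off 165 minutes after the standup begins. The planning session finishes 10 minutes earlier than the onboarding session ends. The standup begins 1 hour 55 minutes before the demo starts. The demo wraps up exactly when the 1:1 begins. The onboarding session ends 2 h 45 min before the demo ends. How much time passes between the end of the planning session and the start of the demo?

The standup starts at 13:01 − 115 min = 11:06.
The 1:1 starts at 11:06 + 165 min = 13:51.
So the demo ends at 13:51.
The onboarding session ends at 13:51 − 165 min = 11:06.
The planning session ends at 11:06 − 10 min = 10:56.
From 10:56 to 13:01 is 2 h 5 min.

2 h 5 min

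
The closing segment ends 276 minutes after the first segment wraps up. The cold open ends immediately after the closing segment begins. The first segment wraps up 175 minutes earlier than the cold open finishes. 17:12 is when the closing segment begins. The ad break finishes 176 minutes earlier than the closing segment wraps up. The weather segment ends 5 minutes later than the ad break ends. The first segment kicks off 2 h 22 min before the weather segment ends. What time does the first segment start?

13:40

The cold open ends at 17:12.
The first segment ends at 17:12 − 175 min = 14:17.
The closing segment ends at 14:17 + 276 min = 18:53.
The ad break ends at 18:53 − 176 min = 15:57.
The weather segment ends at 15:57 + 5 min = 16:02.
The first segment starts at 16:02 − 142 min = 13:40.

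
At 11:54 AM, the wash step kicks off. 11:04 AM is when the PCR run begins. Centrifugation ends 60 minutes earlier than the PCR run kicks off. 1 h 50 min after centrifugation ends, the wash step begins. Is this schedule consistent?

Yes

Centrifugation ends at 11:04 AM − 60 min = 10:04 AM.
The wash step starts at 10:04 AM + 110 min = 11:54 AM.
That matches the stated 11:54 AM, so the schedule is consistent.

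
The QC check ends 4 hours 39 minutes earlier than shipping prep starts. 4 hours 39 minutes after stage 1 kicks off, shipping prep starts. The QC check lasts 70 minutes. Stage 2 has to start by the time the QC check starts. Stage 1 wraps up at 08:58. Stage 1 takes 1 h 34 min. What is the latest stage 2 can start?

06:14

Stage 1 starts at 08:58 − 94 min = 07:24.
Shipping prep starts at 07:24 + 279 min = 12:03.
The QC check ends at 12:03 − 279 min = 07:24.
The QC check starts at 07:24 − 70 min = 06:14.
Stage 2 is bounded by the QC check, so the latest it can start is 06:14.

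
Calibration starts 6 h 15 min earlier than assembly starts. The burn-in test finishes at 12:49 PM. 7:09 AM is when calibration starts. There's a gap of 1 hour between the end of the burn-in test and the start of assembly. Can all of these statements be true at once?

No

Assembly starts at 12:49 PM + 60 min = 1:49 PM.
Calibration starts at 1:49 PM − 375 min = 7:34 AM.
But calibration is also said to start at 7:09 AM — a 25-minute conflict.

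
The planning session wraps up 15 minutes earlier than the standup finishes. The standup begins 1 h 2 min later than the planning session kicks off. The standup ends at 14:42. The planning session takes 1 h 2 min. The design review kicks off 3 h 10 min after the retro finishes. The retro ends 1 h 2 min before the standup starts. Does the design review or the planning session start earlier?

the planning session

The planning session ends at 14:42 − 15 min = 14:27.
The planning session starts at 14:27 − 62 min = 13:25.
The standup starts at 13:25 + 62 min = 14:27.
The retro ends at 14:27 − 62 min = 13:25.
The design review starts at 13:25 + 190 min = 16:35.
The design review starts at 16:35 and the planning session starts at 13:25, so the planning session is first.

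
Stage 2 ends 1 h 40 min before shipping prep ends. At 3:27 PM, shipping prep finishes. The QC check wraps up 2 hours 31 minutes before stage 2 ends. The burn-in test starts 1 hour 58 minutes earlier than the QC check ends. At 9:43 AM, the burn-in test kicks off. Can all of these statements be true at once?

Stage 2 ends at 3:27 PM − 100 min = 1:47 PM.
The QC check ends at 1:47 PM − 151 min = 11:16 AM.
The burn-in test starts at 11:16 AM − 118 min = 9:18 AM.
But the burn-in test is also said to start at 9:43 AM — a 25-minute conflict.

No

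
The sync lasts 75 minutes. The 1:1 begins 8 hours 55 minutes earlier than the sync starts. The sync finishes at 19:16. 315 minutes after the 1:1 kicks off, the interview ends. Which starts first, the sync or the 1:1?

The sync starts at 19:16 − 75 min = 18:01.
The 1:1 starts at 18:01 − 535 min = 09:06.
The sync starts at 18:01 and the 1:1 starts at 09:06, so the 1:1 is first.

the 1:1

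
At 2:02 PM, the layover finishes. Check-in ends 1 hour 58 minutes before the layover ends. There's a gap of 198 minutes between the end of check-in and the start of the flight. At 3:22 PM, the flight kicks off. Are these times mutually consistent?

Yes

Check-in ends at 2:02 PM − 118 min = 12:04 PM.
The flight starts at 12:04 PM + 198 min = 3:22 PM.
That matches the stated 3:22 PM, so the schedule is consistent.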